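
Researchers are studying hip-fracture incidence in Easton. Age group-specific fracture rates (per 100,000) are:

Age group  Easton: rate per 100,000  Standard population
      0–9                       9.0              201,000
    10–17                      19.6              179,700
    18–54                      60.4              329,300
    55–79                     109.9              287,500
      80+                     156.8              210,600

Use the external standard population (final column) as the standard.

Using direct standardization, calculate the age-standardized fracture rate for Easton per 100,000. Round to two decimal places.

74.36

Standard total = 1,208,100; weights = 0.1664, 0.1487, 0.2726, 0.2380, 0.1743.
Standardized rate: 0.1664×9.0 + 0.1487×19.6 + 0.2726×60.4 + 0.2380×109.9 + 0.1743×156.8 = 74.3640 per 100,000.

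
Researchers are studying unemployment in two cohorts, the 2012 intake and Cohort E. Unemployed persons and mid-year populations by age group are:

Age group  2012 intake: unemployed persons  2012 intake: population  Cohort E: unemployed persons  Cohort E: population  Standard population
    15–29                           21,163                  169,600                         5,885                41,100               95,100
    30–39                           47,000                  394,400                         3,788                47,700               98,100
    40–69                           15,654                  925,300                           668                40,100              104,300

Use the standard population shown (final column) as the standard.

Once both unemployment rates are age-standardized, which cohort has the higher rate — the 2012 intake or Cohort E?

Age-specific rates per 1,000 for the 2012 intake: 124.782, 119.168, 16.918.
For Cohort E: 143.187, 79.413, 16.658.
Standard total = 297,500; weights = 0.3197, 0.3297, 0.3506.
The 2012 intake: 0.3197×124.782 + 0.3297×119.168 + 0.3506×16.918 = 85.1149 per 1,000.
Cohort E: 0.3197×143.187 + 0.3297×79.413 + 0.3506×16.658 = 77.7983 per 1,000.
The crude rates (56.28 vs 80.22) would put Cohort E higher, but that reflects its age composition; once standardized to a common age structure, the 2012 intake has the higher underlying rate.

2012 intake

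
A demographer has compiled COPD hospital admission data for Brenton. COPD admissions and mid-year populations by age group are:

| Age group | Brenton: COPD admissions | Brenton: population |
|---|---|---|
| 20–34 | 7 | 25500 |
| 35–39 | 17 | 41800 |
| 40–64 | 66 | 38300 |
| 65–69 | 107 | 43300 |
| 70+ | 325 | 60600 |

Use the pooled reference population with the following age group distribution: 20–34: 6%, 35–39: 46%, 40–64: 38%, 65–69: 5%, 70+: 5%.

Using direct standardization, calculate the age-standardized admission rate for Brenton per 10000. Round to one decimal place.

12.5

Age-specific rates per 10000 for Brenton: 2.75, 4.07, 17.23, 24.71, 53.63.
Standard weights: 0.06, 0.46, 0.38, 0.05, 0.05.
Standardized rate: 0.0600×2.75 + 0.4600×4.07 + 0.3800×17.23 + 0.0500×24.71 + 0.0500×53.63 = 12.5009 per 10000.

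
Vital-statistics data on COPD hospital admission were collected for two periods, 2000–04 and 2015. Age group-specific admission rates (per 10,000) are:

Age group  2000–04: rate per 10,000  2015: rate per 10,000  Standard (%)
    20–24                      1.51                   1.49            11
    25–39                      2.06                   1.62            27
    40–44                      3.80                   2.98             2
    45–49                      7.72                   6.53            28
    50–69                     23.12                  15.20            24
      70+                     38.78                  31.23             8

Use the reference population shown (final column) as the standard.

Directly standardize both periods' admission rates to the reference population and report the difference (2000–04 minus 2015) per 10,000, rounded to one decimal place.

3.0

Standard weights: 0.11, 0.27, 0.02, 0.28, 0.24, 0.08.
2000–04: 0.1100×1.51 + 0.2700×2.06 + 0.0200×3.80 + 0.2800×7.72 + 0.2400×23.12 + 0.0800×38.78 = 11.6111 per 10,000.
2015: 0.1100×1.49 + 0.2700×1.62 + 0.0200×2.98 + 0.2800×6.53 + 0.2400×15.20 + 0.0800×31.23 = 8.6357 per 10,000.
Difference = 11.6111 − 8.6357 = 2.9754.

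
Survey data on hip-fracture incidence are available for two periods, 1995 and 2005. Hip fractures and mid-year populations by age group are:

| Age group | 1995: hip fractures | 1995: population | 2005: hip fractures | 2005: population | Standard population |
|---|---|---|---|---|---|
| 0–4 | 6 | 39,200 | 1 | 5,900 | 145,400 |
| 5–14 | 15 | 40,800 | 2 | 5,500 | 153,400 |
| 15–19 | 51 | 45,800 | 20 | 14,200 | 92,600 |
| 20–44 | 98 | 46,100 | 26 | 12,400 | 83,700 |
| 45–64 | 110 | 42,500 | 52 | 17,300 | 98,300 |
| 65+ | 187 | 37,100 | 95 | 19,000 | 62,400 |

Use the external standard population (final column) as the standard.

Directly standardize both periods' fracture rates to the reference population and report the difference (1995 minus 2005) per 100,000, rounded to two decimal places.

Age-specific rates per 100,000 for 1995: 15.31, 36.76, 111.35, 212.58, 258.82, 504.04.
For 2005: 16.95, 36.36, 140.85, 209.68, 300.58, 500.00.
Standard total = 635,800; weights = 0.2287, 0.2413, 0.1456, 0.1316, 0.1546, 0.0981.
1995: 0.2287×15.31 + 0.2413×36.76 + 0.1456×111.35 + 0.1316×212.58 + 0.1546×258.82 + 0.0981×504.04 = 146.0589 per 100,000.
2005: 0.2287×16.95 + 0.2413×36.36 + 0.1456×140.85 + 0.1316×209.68 + 0.1546×300.58 + 0.0981×500.00 = 156.3096 per 100,000.
Difference = 146.0589 − 156.3096 = -10.2507.

-10.25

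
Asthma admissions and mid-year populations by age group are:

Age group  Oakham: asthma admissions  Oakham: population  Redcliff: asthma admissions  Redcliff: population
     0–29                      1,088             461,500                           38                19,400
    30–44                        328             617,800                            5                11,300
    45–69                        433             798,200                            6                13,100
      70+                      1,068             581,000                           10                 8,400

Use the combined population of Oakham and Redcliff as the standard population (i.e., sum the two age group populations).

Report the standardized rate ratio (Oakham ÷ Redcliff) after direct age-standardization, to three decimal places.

Age-specific rates per 10,000 for Oakham: 23.58, 5.31, 5.42, 18.38.
For Redcliff: 19.59, 4.42, 4.58, 11.90.
Combined standard total = 2,510,700; weights = 0.1915, 0.2506, 0.3231, 0.2348.
Oakham: 0.1915×23.58 + 0.2506×5.31 + 0.3231×5.42 + 0.2348×18.38 = 11.9141 per 10,000.
Redcliff: 0.1915×19.59 + 0.2506×4.42 + 0.3231×4.58 + 0.2348×11.90 = 9.1352 per 10,000.
Ratio = 11.9141 ÷ 9.1352 = 1.30419.

1.304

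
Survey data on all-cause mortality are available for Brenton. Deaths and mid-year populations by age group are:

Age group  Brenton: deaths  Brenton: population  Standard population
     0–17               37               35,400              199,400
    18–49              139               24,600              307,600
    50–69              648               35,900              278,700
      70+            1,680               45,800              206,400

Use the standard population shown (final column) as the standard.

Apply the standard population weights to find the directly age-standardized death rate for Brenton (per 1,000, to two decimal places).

Age-specific rates per 1,000 for Brenton: 1.045, 5.650, 18.050, 36.681.
Standard total = 992,100; weights = 0.2010, 0.3100, 0.2809, 0.2080.
Standardized rate: 0.2010×1.045 + 0.3100×5.650 + 0.2809×18.050 + 0.2080×36.681 = 14.6639 per 1,000.

14.66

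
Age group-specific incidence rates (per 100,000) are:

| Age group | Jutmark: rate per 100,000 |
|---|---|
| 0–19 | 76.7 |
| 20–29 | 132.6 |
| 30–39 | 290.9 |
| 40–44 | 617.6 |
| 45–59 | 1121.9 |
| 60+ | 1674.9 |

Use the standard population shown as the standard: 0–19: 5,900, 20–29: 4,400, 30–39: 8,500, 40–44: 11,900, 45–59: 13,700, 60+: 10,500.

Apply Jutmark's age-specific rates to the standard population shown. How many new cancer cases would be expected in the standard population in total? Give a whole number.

438

Expected new cancer cases = Σ (standard pop × age-specific rate ÷ 100,000)
= 5,900×76.7/100,000 + 4,400×132.6/100,000 + 8,500×290.9/100,000 + 11,900×617.6/100,000 + 13,700×1121.9/100,000 + 10,500×1674.9/100,000
= 4.53 + 5.83 + 24.73 + 73.49 + 153.70 + 175.86 = 438.15.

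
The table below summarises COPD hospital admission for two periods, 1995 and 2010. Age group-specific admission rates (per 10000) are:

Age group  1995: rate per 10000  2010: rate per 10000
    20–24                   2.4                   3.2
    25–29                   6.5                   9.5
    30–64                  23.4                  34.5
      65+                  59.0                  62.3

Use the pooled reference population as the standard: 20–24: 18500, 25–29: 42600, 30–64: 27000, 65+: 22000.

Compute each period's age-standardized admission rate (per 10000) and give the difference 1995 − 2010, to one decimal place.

Standard total = 110100; weights = 0.1680, 0.3869, 0.2452, 0.1998.
1995: 0.1680×2.4 + 0.3869×6.5 + 0.2452×23.4 + 0.1998×59.0 = 20.4460 per 10000.
2010: 0.1680×3.2 + 0.3869×9.5 + 0.2452×34.5 + 0.1998×62.3 = 25.1226 per 10000.
Difference = 20.4460 − 25.1226 = -4.6767.

-4.7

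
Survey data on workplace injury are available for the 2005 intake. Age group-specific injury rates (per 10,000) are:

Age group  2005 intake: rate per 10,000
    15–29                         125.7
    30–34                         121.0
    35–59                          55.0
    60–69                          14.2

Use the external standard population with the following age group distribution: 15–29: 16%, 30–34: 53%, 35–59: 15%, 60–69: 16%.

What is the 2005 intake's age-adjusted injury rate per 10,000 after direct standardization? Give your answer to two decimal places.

94.76

Standard weights: 0.16, 0.53, 0.15, 0.16.
Standardized rate: 0.1600×125.7 + 0.5300×121.0 + 0.1500×55.0 + 0.1600×14.2 = 94.7640 per 10,000.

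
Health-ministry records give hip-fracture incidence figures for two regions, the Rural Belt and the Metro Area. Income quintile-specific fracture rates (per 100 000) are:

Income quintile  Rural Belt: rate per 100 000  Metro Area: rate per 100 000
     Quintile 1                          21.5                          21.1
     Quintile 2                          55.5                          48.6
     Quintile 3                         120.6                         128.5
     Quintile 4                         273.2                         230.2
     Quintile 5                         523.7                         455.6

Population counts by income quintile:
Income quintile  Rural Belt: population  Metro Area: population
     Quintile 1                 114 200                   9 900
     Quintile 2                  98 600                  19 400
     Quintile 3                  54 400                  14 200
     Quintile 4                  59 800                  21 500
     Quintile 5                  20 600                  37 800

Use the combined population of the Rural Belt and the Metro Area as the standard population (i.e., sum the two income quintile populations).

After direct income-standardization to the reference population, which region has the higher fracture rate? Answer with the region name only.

Rural Belt

Combined standard total = 450 400; weights = 0.2755, 0.2620, 0.1523, 0.1805, 0.1297.
The Rural Belt: 0.2755×21.5 + 0.2620×55.5 + 0.1523×120.6 + 0.1805×273.2 + 0.1297×523.7 = 156.0514 per 100 000.
The Metro Area: 0.2755×21.1 + 0.2620×48.6 + 0.1523×128.5 + 0.1805×230.2 + 0.1297×455.6 = 138.7449 per 100 000.
The crude rates (119.72 vs 244.62) would put the Metro Area higher, but that reflects its income composition; once standardized to a common income structure, the Rural Belt has the higher underlying rate.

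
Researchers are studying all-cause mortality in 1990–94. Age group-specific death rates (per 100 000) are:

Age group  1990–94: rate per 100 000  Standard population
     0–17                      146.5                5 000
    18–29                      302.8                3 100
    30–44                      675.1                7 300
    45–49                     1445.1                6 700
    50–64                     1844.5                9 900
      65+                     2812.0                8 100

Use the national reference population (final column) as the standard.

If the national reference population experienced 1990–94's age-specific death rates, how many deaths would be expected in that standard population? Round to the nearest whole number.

Expected deaths = Σ (standard pop × age-specific rate ÷ 100 000)
= 5 000×146.5/100 000 + 3 100×302.8/100 000 + 7 300×675.1/100 000 + 6 700×1445.1/100 000 + 9 900×1844.5/100 000 + 8 100×2812.0/100 000
= 7.33 + 9.39 + 49.28 + 96.82 + 182.61 + 227.77 = 573.19.

573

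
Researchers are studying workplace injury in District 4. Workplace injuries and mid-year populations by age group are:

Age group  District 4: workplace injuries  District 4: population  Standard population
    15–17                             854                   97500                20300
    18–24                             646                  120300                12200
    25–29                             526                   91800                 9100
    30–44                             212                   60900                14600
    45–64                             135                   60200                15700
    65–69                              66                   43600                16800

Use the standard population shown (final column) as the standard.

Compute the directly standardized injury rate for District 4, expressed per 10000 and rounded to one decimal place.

Age-specific rates per 10000 for District 4: 87.59, 53.70, 57.30, 34.81, 22.43, 15.14.
Standard total = 88700; weights = 0.2289, 0.1375, 0.1026, 0.1646, 0.1770, 0.1894.
Standardized rate: 0.2289×87.59 + 0.1375×53.70 + 0.1026×57.30 + 0.1646×34.81 + 0.1770×22.43 + 0.1894×15.14 = 45.8765 per 10000.

45.9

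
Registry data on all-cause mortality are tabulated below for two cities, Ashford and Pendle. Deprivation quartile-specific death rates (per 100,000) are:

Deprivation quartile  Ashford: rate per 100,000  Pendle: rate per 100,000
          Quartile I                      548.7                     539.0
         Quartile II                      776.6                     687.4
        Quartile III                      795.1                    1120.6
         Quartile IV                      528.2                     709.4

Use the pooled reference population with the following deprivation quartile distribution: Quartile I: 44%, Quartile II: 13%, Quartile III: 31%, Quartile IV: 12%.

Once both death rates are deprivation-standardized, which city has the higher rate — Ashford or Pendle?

Pendle

Standard weights: 0.44, 0.13, 0.31, 0.12.
Ashford: 0.4400×548.7 + 0.1300×776.6 + 0.3100×795.1 + 0.1200×528.2 = 652.2510 per 100,000.
Pendle: 0.4400×539.0 + 0.1300×687.4 + 0.3100×1120.6 + 0.1200×709.4 = 759.0360 per 100,000.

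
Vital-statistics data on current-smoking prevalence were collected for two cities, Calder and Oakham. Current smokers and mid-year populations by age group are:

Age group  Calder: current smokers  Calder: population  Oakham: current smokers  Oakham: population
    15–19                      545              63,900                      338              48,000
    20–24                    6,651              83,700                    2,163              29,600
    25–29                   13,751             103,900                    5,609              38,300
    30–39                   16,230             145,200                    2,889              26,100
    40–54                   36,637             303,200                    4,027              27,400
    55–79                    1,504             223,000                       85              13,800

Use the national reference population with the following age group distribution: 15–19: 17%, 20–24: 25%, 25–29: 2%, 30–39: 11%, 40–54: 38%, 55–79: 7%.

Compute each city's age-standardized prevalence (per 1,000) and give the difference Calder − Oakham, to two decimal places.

Age-specific rates per 1,000 for Calder: 8.529, 79.462, 132.348, 111.777, 120.834, 6.744.
For Oakham: 7.042, 73.074, 146.449, 110.690, 146.971, 6.159.
Standard weights: 0.17, 0.25, 0.02, 0.11, 0.38, 0.07.
Calder: 0.1700×8.529 + 0.2500×79.462 + 0.0200×132.348 + 0.1100×111.777 + 0.3800×120.834 + 0.0700×6.744 = 82.6471 per 1,000.
Oakham: 0.1700×7.042 + 0.2500×73.074 + 0.0200×146.449 + 0.1100×110.690 + 0.3800×146.971 + 0.0700×6.159 = 90.8506 per 1,000.
Difference = 82.6471 − 90.8506 = -8.2034.

-8.20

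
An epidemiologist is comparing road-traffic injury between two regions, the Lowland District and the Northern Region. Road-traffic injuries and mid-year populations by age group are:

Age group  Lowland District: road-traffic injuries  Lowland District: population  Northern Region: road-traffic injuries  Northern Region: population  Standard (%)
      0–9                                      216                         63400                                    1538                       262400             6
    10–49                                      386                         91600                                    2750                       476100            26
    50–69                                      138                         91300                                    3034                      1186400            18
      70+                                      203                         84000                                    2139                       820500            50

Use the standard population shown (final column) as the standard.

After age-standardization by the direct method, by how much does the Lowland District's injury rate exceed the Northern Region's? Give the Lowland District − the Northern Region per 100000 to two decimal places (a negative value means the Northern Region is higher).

Age-specific rates per 100000 for the Lowland District: 340.69, 421.40, 151.15, 241.67.
For the Northern Region: 586.13, 577.61, 255.73, 260.69.
Standard weights: 0.06, 0.26, 0.18, 0.50.
The Lowland District: 0.0600×340.69 + 0.2600×421.40 + 0.1800×151.15 + 0.5000×241.67 = 278.0453 per 100000.
The Northern Region: 0.0600×586.13 + 0.2600×577.61 + 0.1800×255.73 + 0.5000×260.69 = 361.7253 per 100000.
Difference = 278.0453 − 361.7253 = -83.6800.

-83.68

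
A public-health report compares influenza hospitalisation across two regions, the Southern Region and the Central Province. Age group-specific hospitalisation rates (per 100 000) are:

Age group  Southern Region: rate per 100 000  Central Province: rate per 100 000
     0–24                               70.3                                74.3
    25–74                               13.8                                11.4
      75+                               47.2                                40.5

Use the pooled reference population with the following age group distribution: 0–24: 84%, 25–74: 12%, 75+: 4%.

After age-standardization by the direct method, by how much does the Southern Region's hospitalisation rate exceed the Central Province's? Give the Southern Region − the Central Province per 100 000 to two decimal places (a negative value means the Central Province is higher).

Standard weights: 0.84, 0.12, 0.04.
The Southern Region: 0.8400×70.3 + 0.1200×13.8 + 0.0400×47.2 = 62.5960 per 100 000.
The Central Province: 0.8400×74.3 + 0.1200×11.4 + 0.0400×40.5 = 65.4000 per 100 000.
Difference = 62.5960 − 65.4000 = -2.8040.

-2.80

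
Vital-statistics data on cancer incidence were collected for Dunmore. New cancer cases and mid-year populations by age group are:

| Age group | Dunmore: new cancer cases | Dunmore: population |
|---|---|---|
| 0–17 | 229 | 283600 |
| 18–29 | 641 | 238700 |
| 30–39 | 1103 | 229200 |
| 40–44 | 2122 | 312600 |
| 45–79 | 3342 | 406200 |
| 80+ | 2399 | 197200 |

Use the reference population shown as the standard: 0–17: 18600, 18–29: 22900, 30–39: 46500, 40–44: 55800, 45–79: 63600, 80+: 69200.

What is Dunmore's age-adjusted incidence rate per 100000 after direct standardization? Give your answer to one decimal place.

Age-specific rates per 100000 for Dunmore: 80.75, 268.54, 481.24, 678.82, 822.75, 1216.53.
Standard total = 276600; weights = 0.0672, 0.0828, 0.1681, 0.2017, 0.2299, 0.2502.
Standardized rate: 0.0672×80.75 + 0.0828×268.54 + 0.1681×481.24 + 0.2017×678.82 + 0.2299×822.75 + 0.2502×1216.53 = 739.0385 per 100000.

739.0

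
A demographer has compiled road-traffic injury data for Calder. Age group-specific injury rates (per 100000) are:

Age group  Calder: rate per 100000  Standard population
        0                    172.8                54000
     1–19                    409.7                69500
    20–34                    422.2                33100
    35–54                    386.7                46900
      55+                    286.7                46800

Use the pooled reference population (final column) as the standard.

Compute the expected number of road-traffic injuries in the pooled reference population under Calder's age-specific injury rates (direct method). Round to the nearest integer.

Expected road-traffic injuries = Σ (standard pop × age-specific rate ÷ 100000)
= 54000×172.8/100000 + 69500×409.7/100000 + 33100×422.2/100000 + 46900×386.7/100000 + 46800×286.7/100000
= 93.31 + 284.74 + 139.75 + 181.36 + 134.18 = 833.34.

833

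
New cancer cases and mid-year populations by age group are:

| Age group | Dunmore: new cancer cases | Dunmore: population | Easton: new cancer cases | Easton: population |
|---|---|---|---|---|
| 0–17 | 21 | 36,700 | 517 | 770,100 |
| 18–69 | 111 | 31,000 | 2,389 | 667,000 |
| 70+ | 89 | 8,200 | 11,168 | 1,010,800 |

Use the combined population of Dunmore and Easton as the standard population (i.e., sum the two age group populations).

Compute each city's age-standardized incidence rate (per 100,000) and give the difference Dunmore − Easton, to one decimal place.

-11.1

Age-specific rates per 100,000 for Dunmore: 57.22, 358.06, 1085.37.
For Easton: 67.13, 358.17, 1104.87.
Combined standard total = 2,523,800; weights = 0.3197, 0.2766, 0.4038.
Dunmore: 0.3197×57.22 + 0.2766×358.06 + 0.4038×1085.37 = 555.5442 per 100,000.
Easton: 0.3197×67.13 + 0.2766×358.17 + 0.4038×1104.87 = 566.6166 per 100,000.
Difference = 555.5442 − 566.6166 = -11.0724.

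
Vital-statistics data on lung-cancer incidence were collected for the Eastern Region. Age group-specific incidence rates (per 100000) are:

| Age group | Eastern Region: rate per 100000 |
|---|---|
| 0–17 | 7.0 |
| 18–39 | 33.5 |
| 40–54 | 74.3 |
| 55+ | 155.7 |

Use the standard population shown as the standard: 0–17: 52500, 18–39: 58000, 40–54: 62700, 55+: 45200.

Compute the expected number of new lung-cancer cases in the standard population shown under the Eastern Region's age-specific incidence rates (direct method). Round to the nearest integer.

140

Expected new lung-cancer cases = Σ (standard pop × age-specific rate ÷ 100000)
= 52500×7.0/100000 + 58000×33.5/100000 + 62700×74.3/100000 + 45200×155.7/100000
= 3.67 + 19.43 + 46.59 + 70.38 = 140.07.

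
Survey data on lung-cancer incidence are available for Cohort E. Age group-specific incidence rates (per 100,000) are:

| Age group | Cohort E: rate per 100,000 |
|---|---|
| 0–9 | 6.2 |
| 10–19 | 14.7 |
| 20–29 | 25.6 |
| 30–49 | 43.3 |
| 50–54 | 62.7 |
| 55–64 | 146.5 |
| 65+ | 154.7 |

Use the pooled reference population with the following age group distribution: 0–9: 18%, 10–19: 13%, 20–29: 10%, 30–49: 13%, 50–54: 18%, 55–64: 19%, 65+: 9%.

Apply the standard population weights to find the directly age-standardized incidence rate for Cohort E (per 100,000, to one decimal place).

Standard weights: 0.18, 0.13, 0.10, 0.13, 0.18, 0.19, 0.09.
Standardized rate: 0.1800×6.2 + 0.1300×14.7 + 0.1000×25.6 + 0.1300×43.3 + 0.1800×62.7 + 0.1900×146.5 + 0.0900×154.7 = 64.2600 per 100,000.

64.3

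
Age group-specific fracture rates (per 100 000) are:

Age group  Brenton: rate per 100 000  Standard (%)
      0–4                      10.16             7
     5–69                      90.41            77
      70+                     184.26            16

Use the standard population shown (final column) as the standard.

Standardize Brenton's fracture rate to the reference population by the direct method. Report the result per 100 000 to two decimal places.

99.81

Standard weights: 0.07, 0.77, 0.16.
Standardized rate: 0.0700×10.16 + 0.7700×90.41 + 0.1600×184.26 = 99.8085 per 100 000.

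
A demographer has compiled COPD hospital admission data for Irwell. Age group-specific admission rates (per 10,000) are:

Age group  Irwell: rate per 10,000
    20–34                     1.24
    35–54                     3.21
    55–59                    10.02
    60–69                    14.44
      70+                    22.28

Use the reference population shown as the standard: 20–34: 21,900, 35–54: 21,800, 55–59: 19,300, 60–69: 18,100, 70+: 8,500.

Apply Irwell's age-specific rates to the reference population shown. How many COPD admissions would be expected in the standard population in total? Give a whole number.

Expected COPD admissions = Σ (standard pop × age-specific rate ÷ 10,000)
= 21,900×1.24/10,000 + 21,800×3.21/10,000 + 19,300×10.02/10,000 + 18,100×14.44/10,000 + 8,500×22.28/10,000
= 2.72 + 7.00 + 19.34 + 26.14 + 18.94 = 74.13.

74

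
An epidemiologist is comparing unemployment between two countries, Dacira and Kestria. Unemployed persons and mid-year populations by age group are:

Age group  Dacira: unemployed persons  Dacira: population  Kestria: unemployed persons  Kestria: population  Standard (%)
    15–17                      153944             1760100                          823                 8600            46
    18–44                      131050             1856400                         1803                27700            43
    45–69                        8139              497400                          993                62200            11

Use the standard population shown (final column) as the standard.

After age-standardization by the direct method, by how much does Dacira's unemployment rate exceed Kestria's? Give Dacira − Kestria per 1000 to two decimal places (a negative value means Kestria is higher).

Age-specific rates per 1000 for Dacira: 87.463, 70.594, 16.363.
For Kestria: 95.698, 65.090, 15.965.
Standard weights: 0.46, 0.43, 0.11.
Dacira: 0.4600×87.463 + 0.4300×70.594 + 0.1100×16.363 = 72.3883 per 1000.
Kestria: 0.4600×95.698 + 0.4300×65.090 + 0.1100×15.965 = 73.7658 per 1000.
Difference = 72.3883 − 73.7658 = -1.3776.

-1.38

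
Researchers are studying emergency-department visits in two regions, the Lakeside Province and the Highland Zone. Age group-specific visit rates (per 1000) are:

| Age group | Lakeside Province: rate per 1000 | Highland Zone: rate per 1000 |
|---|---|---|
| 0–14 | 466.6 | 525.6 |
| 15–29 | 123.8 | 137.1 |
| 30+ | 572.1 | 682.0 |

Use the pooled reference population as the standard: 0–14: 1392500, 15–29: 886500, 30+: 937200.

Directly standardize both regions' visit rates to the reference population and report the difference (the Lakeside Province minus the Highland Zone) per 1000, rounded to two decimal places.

-61.24

Standard total = 3216200; weights = 0.4330, 0.2756, 0.2914.
The Lakeside Province: 0.4330×466.6 + 0.2756×123.8 + 0.2914×572.1 = 402.8547 per 1000.
The Highland Zone: 0.4330×525.6 + 0.2756×137.1 + 0.2914×682.0 = 464.0904 per 1000.
Difference = 402.8547 − 464.0904 = -61.2357.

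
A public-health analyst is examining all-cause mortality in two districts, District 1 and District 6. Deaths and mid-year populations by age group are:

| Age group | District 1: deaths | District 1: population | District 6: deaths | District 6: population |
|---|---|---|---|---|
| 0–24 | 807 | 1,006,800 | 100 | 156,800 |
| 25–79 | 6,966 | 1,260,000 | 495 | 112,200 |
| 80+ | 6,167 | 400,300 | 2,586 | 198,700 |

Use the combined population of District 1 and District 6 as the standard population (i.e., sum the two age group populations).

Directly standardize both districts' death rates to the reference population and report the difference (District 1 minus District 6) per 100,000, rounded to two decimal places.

100.66

Age-specific rates per 100,000 for District 1: 80.15, 552.86, 1540.59.
For District 6: 63.78, 441.18, 1301.46.
Combined standard total = 3,134,800; weights = 0.3712, 0.4377, 0.1911.
District 1: 0.3712×80.15 + 0.4377×552.86 + 0.1911×1540.59 = 566.1334 per 100,000.
District 6: 0.3712×63.78 + 0.4377×441.18 + 0.1911×1301.46 = 465.4733 per 100,000.
Difference = 566.1334 − 465.4733 = 100.6601.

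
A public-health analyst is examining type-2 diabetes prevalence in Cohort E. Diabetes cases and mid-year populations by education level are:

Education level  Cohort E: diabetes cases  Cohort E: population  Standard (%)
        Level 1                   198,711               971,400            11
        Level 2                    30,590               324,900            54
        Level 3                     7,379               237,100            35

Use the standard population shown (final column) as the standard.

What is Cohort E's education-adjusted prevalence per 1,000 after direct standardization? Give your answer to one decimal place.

Education-specific rates per 1,000 for Cohort E: 204.561, 94.152, 31.122.
Standard weights: 0.11, 0.54, 0.35.
Standardized rate: 0.1100×204.561 + 0.5400×94.152 + 0.3500×31.122 = 84.2365 per 1,000.

84.2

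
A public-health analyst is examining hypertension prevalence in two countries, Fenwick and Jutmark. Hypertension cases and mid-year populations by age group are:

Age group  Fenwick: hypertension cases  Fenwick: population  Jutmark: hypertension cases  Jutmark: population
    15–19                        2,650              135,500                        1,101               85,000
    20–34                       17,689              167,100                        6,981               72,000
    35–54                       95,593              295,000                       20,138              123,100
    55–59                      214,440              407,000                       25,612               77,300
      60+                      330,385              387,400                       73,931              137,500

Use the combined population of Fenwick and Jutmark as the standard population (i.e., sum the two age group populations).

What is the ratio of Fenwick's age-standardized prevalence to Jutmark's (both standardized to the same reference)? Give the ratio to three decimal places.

1.616

Age-specific rates per 1,000 for Fenwick: 19.557, 105.859, 324.044, 526.880, 852.827.
For Jutmark: 12.953, 96.958, 163.591, 331.332, 537.680.
Combined standard total = 1,886,900; weights = 0.1169, 0.1267, 0.2216, 0.2567, 0.2782.
Fenwick: 0.1169×19.557 + 0.1267×105.859 + 0.2216×324.044 + 0.2567×526.880 + 0.2782×852.827 = 459.9727 per 1,000.
Jutmark: 0.1169×12.953 + 0.1267×96.958 + 0.2216×163.591 + 0.2567×331.332 + 0.2782×537.680 = 284.6619 per 1,000.
Ratio = 459.9727 ÷ 284.6619 = 1.61586.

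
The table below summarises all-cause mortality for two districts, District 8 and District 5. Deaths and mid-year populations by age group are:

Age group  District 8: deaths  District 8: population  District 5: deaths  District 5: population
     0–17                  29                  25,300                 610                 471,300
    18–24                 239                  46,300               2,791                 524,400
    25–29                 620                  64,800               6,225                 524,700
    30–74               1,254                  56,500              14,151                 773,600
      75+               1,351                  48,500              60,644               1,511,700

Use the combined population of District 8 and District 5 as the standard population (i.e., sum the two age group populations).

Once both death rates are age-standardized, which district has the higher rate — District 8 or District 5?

Age-specific rates per 1,000 for District 8: 1.146, 5.162, 9.568, 22.195, 27.856.
For District 5: 1.294, 5.322, 11.864, 18.292, 40.116.
Combined standard total = 4,047,100; weights = 0.1227, 0.1410, 0.1457, 0.2051, 0.3855.
District 8: 0.1227×1.146 + 0.1410×5.162 + 0.1457×9.568 + 0.2051×22.195 + 0.3855×27.856 = 17.5532 per 1,000.
District 5: 0.1227×1.294 + 0.1410×5.322 + 0.1457×11.864 + 0.2051×18.292 + 0.3855×40.116 = 21.8547 per 1,000.

District 5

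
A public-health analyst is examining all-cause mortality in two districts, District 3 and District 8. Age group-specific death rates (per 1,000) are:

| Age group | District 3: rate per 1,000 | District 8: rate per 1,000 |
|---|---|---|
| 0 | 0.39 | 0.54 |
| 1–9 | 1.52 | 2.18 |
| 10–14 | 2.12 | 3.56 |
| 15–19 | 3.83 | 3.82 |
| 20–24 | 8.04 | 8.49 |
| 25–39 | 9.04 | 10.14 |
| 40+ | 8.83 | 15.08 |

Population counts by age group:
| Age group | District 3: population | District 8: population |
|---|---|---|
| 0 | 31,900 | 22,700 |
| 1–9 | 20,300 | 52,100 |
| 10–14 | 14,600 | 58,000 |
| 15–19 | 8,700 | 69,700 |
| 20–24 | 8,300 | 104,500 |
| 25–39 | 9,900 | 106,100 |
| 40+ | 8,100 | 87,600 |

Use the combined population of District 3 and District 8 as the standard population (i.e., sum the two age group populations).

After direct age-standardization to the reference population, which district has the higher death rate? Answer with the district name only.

District 8

Combined standard total = 602,500; weights = 0.0906, 0.1202, 0.1205, 0.1301, 0.1872, 0.1925, 0.1588.
District 3: 0.0906×0.39 + 0.1202×1.52 + 0.1205×2.12 + 0.1301×3.83 + 0.1872×8.04 + 0.1925×9.04 + 0.1588×8.83 = 5.6201 per 1,000.
District 8: 0.0906×0.54 + 0.1202×2.18 + 0.1205×3.56 + 0.1301×3.82 + 0.1872×8.49 + 0.1925×10.14 + 0.1588×15.08 = 7.1740 per 1,000.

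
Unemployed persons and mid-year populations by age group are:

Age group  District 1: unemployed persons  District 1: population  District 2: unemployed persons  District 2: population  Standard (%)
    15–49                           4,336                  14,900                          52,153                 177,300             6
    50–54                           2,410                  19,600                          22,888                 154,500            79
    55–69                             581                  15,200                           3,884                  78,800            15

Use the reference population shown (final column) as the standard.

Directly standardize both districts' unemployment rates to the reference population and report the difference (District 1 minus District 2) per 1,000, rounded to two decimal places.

-21.74

Age-specific rates per 1,000 for District 1: 291.007, 122.959, 38.224.
For District 2: 294.151, 148.142, 49.289.
Standard weights: 0.06, 0.79, 0.15.
District 1: 0.0600×291.007 + 0.7900×122.959 + 0.1500×38.224 = 120.3317 per 1,000.
District 2: 0.0600×294.151 + 0.7900×148.142 + 0.1500×49.289 = 142.0750 per 1,000.
Difference = 120.3317 − 142.0750 = -21.7433.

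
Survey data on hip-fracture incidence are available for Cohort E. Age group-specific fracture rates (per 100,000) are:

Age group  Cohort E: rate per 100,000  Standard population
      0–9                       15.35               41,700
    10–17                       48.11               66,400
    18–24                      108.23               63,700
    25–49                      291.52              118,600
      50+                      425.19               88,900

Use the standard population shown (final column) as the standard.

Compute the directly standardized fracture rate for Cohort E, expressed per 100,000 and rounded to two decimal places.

219.09

Standard total = 379,300; weights = 0.1099, 0.1751, 0.1679, 0.3127, 0.2344.
Standardized rate: 0.1099×15.35 + 0.1751×48.11 + 0.1679×108.23 + 0.3127×291.52 + 0.2344×425.19 = 219.0944 per 100,000.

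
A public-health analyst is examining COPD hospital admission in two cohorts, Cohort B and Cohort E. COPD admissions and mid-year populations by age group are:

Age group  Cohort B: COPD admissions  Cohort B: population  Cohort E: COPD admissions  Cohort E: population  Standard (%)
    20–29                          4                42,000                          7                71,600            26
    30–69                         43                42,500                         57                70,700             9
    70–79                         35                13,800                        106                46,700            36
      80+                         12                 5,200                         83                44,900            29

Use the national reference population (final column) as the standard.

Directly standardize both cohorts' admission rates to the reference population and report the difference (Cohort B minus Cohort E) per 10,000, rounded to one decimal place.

2.5

Age-specific rates per 10,000 for Cohort B: 0.95, 10.12, 25.36, 23.08.
For Cohort E: 0.98, 8.06, 22.70, 18.49.
Standard weights: 0.26, 0.09, 0.36, 0.29.
Cohort B: 0.2600×0.95 + 0.0900×10.12 + 0.3600×25.36 + 0.2900×23.08 = 16.9809 per 10,000.
Cohort E: 0.2600×0.98 + 0.0900×8.06 + 0.3600×22.70 + 0.2900×18.49 = 14.5119 per 10,000.
Difference = 16.9809 − 14.5119 = 2.4691.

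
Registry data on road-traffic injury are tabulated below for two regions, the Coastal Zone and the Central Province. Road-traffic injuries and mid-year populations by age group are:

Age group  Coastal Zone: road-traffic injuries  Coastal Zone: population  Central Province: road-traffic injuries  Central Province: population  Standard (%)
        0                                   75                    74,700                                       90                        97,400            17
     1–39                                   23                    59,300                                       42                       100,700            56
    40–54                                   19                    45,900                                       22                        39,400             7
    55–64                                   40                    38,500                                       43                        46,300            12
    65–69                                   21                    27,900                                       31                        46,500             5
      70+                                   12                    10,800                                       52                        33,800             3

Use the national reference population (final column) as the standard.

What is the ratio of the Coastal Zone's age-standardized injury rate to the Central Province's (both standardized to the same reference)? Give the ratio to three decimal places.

0.987

Age-specific rates per 100,000 for the Coastal Zone: 100.40, 38.79, 41.39, 103.90, 75.27, 111.11.
For the Central Province: 92.40, 41.71, 55.84, 92.87, 66.67, 153.85.
Standard weights: 0.17, 0.56, 0.07, 0.12, 0.05, 0.03.
The Coastal Zone: 0.1700×100.40 + 0.5600×38.79 + 0.0700×41.39 + 0.1200×103.90 + 0.0500×75.27 + 0.0300×111.11 = 61.2503 per 100,000.
The Central Province: 0.1700×92.40 + 0.5600×41.71 + 0.0700×55.84 + 0.1200×92.87 + 0.0500×66.67 + 0.0300×153.85 = 62.0670 per 100,000.
Ratio = 61.2503 ÷ 62.0670 = 0.98684.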